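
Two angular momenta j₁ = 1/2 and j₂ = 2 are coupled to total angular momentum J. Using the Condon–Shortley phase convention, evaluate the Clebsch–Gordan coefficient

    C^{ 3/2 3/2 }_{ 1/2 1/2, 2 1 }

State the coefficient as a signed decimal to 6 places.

√[4·1!0!3!/5! · 1!0!3!1!3!0!] = √(36/5)
  +(−1)^0/∏(0,1,0,3,0,0)! = 1/6  (running 1/6)
⟨..|..⟩ = √(36/5)·(1/6) = +0.447214

+0.447214  (= +√(1/5))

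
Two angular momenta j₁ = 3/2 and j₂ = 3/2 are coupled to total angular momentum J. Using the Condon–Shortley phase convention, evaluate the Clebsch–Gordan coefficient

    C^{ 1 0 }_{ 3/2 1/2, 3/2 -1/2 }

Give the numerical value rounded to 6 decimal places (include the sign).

-0.223607

√[3·2!1!1!/5! · 2!1!1!2!1!1!] = √(1/5)
  +(−1)^0/∏(0,2,1,1,0,0)! = 1/2  (running 1/2)
  +(−1)^1/∏(1,1,0,0,1,1)! = -1  (running -1/2)
⟨..|..⟩ = √(1/5)·(-1/2) = -0.223607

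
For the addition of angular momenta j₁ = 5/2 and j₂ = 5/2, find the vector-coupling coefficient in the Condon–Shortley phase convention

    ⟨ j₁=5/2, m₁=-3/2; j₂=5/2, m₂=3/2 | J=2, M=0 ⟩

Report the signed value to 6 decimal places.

√[5·3!2!2!/8! · 1!4!4!1!2!2!] = √(48/7)
  +(−1)^2/∏(2,1,2,2,0,0)! = 1/8  (running 1/8)
  +(−1)^3/∏(3,0,1,1,1,1)! = -1/6  (running -1/24)
⟨..|..⟩ = √(48/7)·(-1/24) = -0.109109

-0.109109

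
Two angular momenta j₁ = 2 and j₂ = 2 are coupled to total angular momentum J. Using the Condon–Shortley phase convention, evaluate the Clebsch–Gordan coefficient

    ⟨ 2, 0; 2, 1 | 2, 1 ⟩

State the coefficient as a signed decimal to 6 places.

−√(1/14) ≈ -0.267261

j₁+j₂−J=2  J+j₁−j₂=2  J−j₁+j₂=2  j₁+j₂+J+1=7
(j₁±m₁, j₂±m₂, J±M) = (2,2,3,1,3,1)
P² = 8/7
sum k=1..2:
  [1] −1/2 = -1/2
  [2] +1/4 = 1/4
S = -1/4
C² = P²·S² = 1/14 ; C = -0.267261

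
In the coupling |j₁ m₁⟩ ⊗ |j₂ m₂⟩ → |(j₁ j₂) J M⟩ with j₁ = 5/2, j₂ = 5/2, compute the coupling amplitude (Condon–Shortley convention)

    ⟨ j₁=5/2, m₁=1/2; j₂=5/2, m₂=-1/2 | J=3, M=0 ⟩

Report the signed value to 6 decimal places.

-0.298142  (= −√(4/45))

j₁+j₂−J=2  J+j₁−j₂=3  J−j₁+j₂=3  j₁+j₂+J+1=9
(j₁±m₁, j₂±m₂, J±M) = (3,2,2,3,3,3)
P² = 36/5
sum k=0..2:
  [0] +1/8 = 1/8
  [1] −1/4 = -1/4
  [2] +1/72 = 1/72
S = -1/9
C² = P²·S² = 4/45 ; C = -0.298142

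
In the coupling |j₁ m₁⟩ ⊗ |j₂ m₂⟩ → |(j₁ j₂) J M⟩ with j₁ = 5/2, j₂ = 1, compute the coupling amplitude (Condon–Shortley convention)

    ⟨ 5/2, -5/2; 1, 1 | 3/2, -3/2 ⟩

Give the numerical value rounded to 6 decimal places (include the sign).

√[4·2!3!0!/6! · 0!5!2!0!0!3!] = √(96)
  +(−1)^2/∏(2,0,3,0,0,0)! = 1/12  (running 1/12)
⟨..|..⟩ = √(96)·(1/12) = +0.816497

+0.816497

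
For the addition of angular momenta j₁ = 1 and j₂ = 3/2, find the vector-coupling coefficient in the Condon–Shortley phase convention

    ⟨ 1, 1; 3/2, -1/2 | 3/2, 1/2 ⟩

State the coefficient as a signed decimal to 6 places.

triangle: 1!×1!×2!/5! = 2/120
(j±m)!: 2!×0!×1!×2!×2!×1! = 8
prefactor² = (2J+1)×Δ×N² = 8/15
  k=0: +1/(0!×1!×0!×1!×1!×1!) = 1
Σ = 1  ⇒  CG² = 8/15×1² = 8/15
CG = +√(8/15) = +0.730297

+√(8/15) ≈ +0.730297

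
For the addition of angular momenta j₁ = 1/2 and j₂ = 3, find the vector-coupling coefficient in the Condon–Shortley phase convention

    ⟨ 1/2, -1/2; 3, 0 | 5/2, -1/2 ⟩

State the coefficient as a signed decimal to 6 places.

triangle: 1!·0!·5!/7! = 120/5040
(j±m)!: 0!·1!·3!·3!·2!·3! = 432
prefactor² = (2J+1)·Δ·N² = 432/7
  k=1: −1/(1!·0!·0!·2!·0!·3!) = -1/12
Σ = -1/12  ⇒  CG² = 432/7·(-1/12)² = 3/7
CG = −√(3/7) = -0.654654

−√(3/7) ≈ -0.654654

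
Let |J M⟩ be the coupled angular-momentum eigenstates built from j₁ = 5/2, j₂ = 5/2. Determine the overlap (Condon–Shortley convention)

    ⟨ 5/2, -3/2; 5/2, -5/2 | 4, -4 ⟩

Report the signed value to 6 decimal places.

j₁+j₂−J=1  J+j₁−j₂=4  J−j₁+j₂=4  j₁+j₂+J+1=10
(j₁±m₁, j₂±m₂, J±M) = (1,4,0,5,0,8)
P² = 165888
sum k=0..0:
  [0] +1/576 = 1/576
S = 1/576
C² = P²·S² = 1/2 ; C = +0.707107

+0.707107  (= +√(1/2))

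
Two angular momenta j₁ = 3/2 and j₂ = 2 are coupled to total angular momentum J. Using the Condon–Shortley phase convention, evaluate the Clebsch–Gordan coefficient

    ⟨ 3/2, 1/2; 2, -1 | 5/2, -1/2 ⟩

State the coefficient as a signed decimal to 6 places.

√[6·1!2!3!/7! · 2!1!1!3!2!3!] = √(72/35)
  +(−1)^0/∏(0,1,1,1,1,2)! = 1/2  (running 1/2)
  +(−1)^1/∏(1,0,0,0,2,3)! = -1/12  (running 5/12)
⟨..|..⟩ = √(72/35)·(5/12) = +0.597614

+√(5/14) = +0.597614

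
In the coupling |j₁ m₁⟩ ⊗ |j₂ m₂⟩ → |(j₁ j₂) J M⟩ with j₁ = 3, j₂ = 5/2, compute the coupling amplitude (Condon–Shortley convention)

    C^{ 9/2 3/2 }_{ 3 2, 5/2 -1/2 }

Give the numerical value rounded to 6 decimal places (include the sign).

+0.604815  (= +√(169/462))

triangle: 1!×5!×4!/11! = 2880/39916800
(j±m)!: 5!×1!×2!×3!×6!×3! = 6220800
prefactor² = (2J+1)×Δ×N² = 345600/77
  k=0: +1/(0!×1!×1!×2!×4!×2!) = 1/96
  k=1: −1/(1!×0!×0!×1!×5!×3!) = -1/720
Σ = 13/1440  ⇒  CG² = 345600/77×13/1440² = 169/462
CG = +√(169/462) = +0.604815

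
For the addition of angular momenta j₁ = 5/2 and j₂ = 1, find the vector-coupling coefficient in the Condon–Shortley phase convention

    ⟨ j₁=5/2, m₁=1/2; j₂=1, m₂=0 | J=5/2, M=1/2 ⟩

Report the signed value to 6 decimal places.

+0.169031

triangle: 1!×4!×1!/7! = 24/5040
(j±m)!: 3!×2!×1!×1!×3!×2! = 144
prefactor² = (2J+1)×Δ×N² = 144/35
  k=0: +1/(0!×1!×2!×1!×2!×0!) = 1/4
  k=1: −1/(1!×0!×1!×0!×3!×1!) = -1/6
Σ = 1/12  ⇒  CG² = 144/35×1/12² = 1/35
CG = +√(1/35) = +0.169031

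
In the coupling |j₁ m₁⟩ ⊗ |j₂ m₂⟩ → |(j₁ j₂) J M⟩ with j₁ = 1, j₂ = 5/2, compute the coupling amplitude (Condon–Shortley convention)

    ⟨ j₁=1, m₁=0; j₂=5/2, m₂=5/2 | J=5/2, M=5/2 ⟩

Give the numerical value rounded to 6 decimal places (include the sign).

triangle: 1!*1!*4!/7! = 24/5040
(j±m)!: 1!*1!*5!*0!*5!*0! = 14400
prefactor² = (2J+1)*Δ*N² = 2880/7
  k=1: −1/(1!*0!*0!*4!*1!*0!) = -1/24
Σ = -1/24  ⇒  CG² = 2880/7*(-1/24)² = 5/7
CG = −√(5/7) = -0.845154

−√(5/7) = -0.845154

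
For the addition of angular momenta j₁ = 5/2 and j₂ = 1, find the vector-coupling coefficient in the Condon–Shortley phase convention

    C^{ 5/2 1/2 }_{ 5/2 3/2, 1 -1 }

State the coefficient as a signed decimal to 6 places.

+√(16/35) ≈ +0.676123

√[6·1!4!1!/7! · 4!1!0!2!3!2!] = √(576/35)
  +(−1)^0/∏(0,1,1,0,3,1)! = 1/6  (running 1/6)
⟨..|..⟩ = √(576/35)·(1/6) = +0.676123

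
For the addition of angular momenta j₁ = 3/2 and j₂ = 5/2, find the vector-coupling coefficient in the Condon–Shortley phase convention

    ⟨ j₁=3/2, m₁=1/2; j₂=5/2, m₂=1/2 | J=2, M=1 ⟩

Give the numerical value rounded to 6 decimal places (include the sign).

-0.545545  (= −√(25/84))

√[5·2!1!3!/7! · 2!1!3!2!3!1!] = √(12/7)
  +(−1)^0/∏(0,2,1,3,0,0)! = 1/12  (running 1/12)
  +(−1)^1/∏(1,1,0,2,1,1)! = -1/2  (running -5/12)
⟨..|..⟩ = √(12/7)·(-5/12) = -0.545545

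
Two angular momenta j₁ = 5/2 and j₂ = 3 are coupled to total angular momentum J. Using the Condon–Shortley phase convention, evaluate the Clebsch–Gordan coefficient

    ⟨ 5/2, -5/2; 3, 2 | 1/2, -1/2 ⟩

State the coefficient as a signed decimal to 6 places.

-0.218218

√[2·5!0!1!/7! · 0!5!5!1!0!1!] = √(4800/7)
  +(−1)^5/∏(5,0,0,0,0,1)! = -1/120  (running -1/120)
⟨..|..⟩ = √(4800/7)·(-1/120) = -0.218218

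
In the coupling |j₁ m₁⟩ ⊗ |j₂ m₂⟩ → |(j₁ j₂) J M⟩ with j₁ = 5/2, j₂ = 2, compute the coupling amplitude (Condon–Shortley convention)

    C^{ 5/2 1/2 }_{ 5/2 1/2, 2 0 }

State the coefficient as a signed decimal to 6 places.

√[6·2!3!2!/8! · 3!2!2!2!3!2!] = √(72/35)
  +(−1)^0/∏(0,2,2,2,1,0)! = 1/8  (running 1/8)
  +(−1)^1/∏(1,1,1,1,2,1)! = -1/2  (running -3/8)
  +(−1)^2/∏(2,0,0,0,3,2)! = 1/24  (running -1/3)
⟨..|..⟩ = √(72/35)·(-1/3) = -0.478091

-0.478091  (= −√(8/35))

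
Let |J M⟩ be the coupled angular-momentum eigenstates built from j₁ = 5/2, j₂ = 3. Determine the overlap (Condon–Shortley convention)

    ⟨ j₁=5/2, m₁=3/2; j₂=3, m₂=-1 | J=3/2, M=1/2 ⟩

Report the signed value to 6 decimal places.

−√(7/30) = -0.483046

triangle: 4!*1!*2!/8! = 48/40320
(j±m)!: 4!*1!*2!*4!*2!*1! = 2304
prefactor² = (2J+1)*Δ*N² = 384/35
  k=0: +1/(0!*4!*1!*2!*0!*0!) = 1/48
  k=1: −1/(1!*3!*0!*1!*1!*1!) = -1/6
Σ = -7/48  ⇒  CG² = 384/35*(-7/48)² = 7/30
CG = −√(7/30) = -0.483046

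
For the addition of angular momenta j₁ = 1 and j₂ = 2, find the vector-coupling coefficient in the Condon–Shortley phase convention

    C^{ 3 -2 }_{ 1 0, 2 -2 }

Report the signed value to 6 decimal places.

+0.577350  (= +√(1/3))

triangle: 0!·2!·4!/7! = 48/5040
(j±m)!: 1!·1!·0!·4!·1!·5! = 2880
prefactor² = (2J+1)·Δ·N² = 192
  k=0: +1/(0!·0!·1!·0!·1!·4!) = 1/24
Σ = 1/24  ⇒  CG² = 192·1/24² = 1/3
CG = +√(1/3) = +0.577350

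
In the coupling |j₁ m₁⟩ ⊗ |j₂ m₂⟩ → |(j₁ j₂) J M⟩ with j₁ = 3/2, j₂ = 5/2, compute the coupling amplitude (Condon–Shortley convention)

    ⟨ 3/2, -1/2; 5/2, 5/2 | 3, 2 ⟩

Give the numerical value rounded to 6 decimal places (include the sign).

√[7·1!2!4!/8! · 1!2!5!0!5!1!] = √(240)
  +(−1)^1/∏(1,0,1,4,1,0)! = -1/24  (running -1/24)
⟨..|..⟩ = √(240)·(-1/24) = -0.645497

−√(5/12) = -0.645497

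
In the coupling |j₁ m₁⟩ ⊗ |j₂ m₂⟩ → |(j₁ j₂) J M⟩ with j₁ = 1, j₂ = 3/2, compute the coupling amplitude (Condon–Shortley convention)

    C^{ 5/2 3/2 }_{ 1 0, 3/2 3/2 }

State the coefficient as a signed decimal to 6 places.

+0.632456  (= +√(2/5))

triangle: 0!*2!*3!/6! = 12/720
(j±m)!: 1!*1!*3!*0!*4!*1! = 144
prefactor² = (2J+1)*Δ*N² = 72/5
  k=0: +1/(0!*0!*1!*3!*1!*0!) = 1/6
Σ = 1/6  ⇒  CG² = 72/5*1/6² = 2/5
CG = +√(2/5) = +0.632456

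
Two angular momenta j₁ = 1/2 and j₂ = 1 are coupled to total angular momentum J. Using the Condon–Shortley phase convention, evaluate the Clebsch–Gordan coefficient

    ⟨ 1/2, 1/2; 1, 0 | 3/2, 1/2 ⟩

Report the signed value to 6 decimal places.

√[4·0!1!2!/4! · 1!0!1!1!2!1!] = √(2/3)
  +(−1)^0/∏(0,0,0,1,1,1)! = 1  (running 1)
⟨..|..⟩ = √(2/3)·(1) = +0.816497

+√(2/3) ≈ +0.816497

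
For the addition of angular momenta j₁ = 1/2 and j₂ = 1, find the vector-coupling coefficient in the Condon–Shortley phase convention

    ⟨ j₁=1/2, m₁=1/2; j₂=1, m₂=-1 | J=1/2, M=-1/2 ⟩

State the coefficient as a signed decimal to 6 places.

+√(2/3) = +0.816497

triangle: 1!*0!*1!/3! = 1/6
(j±m)!: 1!*0!*0!*2!*0!*1! = 2
prefactor² = (2J+1)*Δ*N² = 2/3
  k=0: +1/(0!*1!*0!*0!*0!*1!) = 1
Σ = 1  ⇒  CG² = 2/3*1² = 2/3
CG = +√(2/3) = +0.816497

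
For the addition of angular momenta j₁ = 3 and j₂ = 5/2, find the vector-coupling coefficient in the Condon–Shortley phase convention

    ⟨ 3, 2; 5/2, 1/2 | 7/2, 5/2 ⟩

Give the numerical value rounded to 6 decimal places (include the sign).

j₁+j₂−J=2  J+j₁−j₂=4  J−j₁+j₂=3  j₁+j₂+J+1=10
(j₁±m₁, j₂±m₂, J±M) = (5,1,3,2,6,1)
P² = 4608/7
sum k=0..1:
  [0] +1/72 = 1/72
  [1] −1/48 = -1/48
S = -1/144
C² = P²·S² = 2/63 ; C = -0.178174

-0.178174  (= −√(2/63))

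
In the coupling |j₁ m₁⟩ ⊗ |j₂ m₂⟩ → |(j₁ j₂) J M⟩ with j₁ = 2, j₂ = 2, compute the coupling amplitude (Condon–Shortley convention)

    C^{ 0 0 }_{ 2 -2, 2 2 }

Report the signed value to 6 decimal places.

+√(1/5) ≈ +0.447214

√[1·4!0!0!/5! · 0!4!4!0!0!0!] = √(576/5)
  +(−1)^4/∏(4,0,0,0,0,0)! = 1/24  (running 1/24)
⟨..|..⟩ = √(576/5)·(1/24) = +0.447214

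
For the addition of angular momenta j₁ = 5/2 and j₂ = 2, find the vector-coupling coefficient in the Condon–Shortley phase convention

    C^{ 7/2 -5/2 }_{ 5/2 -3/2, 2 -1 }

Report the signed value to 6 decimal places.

-0.125988  (= −√(1/63))

√[8·1!4!3!/9! · 1!4!1!3!1!6!] = √(2304/7)
  +(−1)^0/∏(0,1,4,1,0,2)! = 1/48  (running 1/48)
  +(−1)^1/∏(1,0,3,0,1,3)! = -1/36  (running -1/144)
⟨..|..⟩ = √(2304/7)·(-1/144) = -0.125988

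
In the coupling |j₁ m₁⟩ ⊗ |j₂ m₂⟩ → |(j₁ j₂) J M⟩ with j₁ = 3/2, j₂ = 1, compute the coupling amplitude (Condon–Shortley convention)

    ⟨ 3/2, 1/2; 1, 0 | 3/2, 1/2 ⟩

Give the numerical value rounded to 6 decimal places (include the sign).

+√(1/15) = +0.258199

triangle: 1!·2!·1!/5! = 2/120
(j±m)!: 2!·1!·1!·1!·2!·1! = 4
prefactor² = (2J+1)·Δ·N² = 4/15
  k=0: +1/(0!·1!·1!·1!·1!·0!) = 1
  k=1: −1/(1!·0!·0!·0!·2!·1!) = -1/2
Σ = 1/2  ⇒  CG² = 4/15·1/2² = 1/15
CG = +√(1/15) = +0.258199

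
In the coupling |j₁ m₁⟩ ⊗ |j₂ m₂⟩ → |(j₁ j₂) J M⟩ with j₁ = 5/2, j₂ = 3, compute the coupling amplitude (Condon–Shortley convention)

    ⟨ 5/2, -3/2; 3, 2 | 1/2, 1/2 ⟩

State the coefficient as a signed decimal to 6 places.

√[2·5!0!1!/7! · 1!4!5!1!1!0!] = √(960/7)
  +(−1)^4/∏(4,1,0,1,0,0)! = 1/24  (running 1/24)
⟨..|..⟩ = √(960/7)·(1/24) = +0.487950

+0.487950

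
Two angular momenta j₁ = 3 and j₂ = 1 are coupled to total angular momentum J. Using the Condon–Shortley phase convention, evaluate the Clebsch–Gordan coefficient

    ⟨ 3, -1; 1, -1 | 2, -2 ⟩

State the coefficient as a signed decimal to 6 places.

+√(1/21) ≈ +0.218218

triangle: 2!·4!·0!/7! = 48/5040
(j±m)!: 2!·4!·0!·2!·0!·4! = 2304
prefactor² = (2J+1)·Δ·N² = 768/7
  k=0: +1/(0!·2!·4!·0!·0!·0!) = 1/48
Σ = 1/48  ⇒  CG² = 768/7·1/48² = 1/21
CG = +√(1/21) = +0.218218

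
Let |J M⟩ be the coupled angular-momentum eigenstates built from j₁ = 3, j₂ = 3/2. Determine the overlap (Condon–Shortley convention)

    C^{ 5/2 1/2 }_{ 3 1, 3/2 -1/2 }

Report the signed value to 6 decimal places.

−√(1/70) ≈ -0.119523

√[6·2!4!1!/8! · 4!2!1!2!3!2!] = √(288/35)
  +(−1)^0/∏(0,2,2,1,2,0)! = 1/8  (running 1/8)
  +(−1)^1/∏(1,1,1,0,3,1)! = -1/6  (running -1/24)
⟨..|..⟩ = √(288/35)·(-1/24) = -0.119523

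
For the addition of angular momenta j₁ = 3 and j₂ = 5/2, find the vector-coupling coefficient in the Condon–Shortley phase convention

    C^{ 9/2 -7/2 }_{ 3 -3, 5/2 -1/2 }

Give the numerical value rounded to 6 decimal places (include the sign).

-0.696311

√[10·1!5!4!/11! · 0!6!2!3!1!8!] = √(2764800/11)
  +(−1)^1/∏(1,0,5,1,0,3)! = -1/720  (running -1/720)
⟨..|..⟩ = √(2764800/11)·(-1/720) = -0.696311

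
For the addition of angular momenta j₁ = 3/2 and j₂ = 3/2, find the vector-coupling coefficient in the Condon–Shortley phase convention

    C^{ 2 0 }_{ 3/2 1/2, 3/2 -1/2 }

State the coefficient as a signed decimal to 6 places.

+0.500000

√[5·1!2!2!/6! · 2!1!1!2!2!2!] = √(4/9)
  +(−1)^0/∏(0,1,1,1,1,1)! = 1  (running 1)
  +(−1)^1/∏(1,0,0,0,2,2)! = -1/4  (running 3/4)
⟨..|..⟩ = √(4/9)·(3/4) = +0.500000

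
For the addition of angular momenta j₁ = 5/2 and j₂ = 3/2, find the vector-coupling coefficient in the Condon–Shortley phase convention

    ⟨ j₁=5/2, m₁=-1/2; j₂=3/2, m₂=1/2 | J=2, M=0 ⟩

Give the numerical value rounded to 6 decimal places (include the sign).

-0.267261

√[5·2!3!1!/7! · 2!3!2!1!2!2!] = √(8/7)
  +(−1)^1/∏(1,1,2,1,1,0)! = -1/2  (running -1/2)
  +(−1)^2/∏(2,0,1,0,2,1)! = 1/4  (running -1/4)
⟨..|..⟩ = √(8/7)·(-1/4) = -0.267261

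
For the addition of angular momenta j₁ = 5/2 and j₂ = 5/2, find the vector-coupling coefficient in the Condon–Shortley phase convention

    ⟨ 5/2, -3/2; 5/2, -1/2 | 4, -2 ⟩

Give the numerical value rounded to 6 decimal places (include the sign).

triangle: 1!·4!·4!/10! = 576/3628800
(j±m)!: 1!·4!·2!·3!·2!·6! = 414720
prefactor² = (2J+1)·Δ·N² = 20736/35
  k=0: +1/(0!·1!·4!·2!·0!·2!) = 1/96
  k=1: −1/(1!·0!·3!·1!·1!·3!) = -1/36
Σ = -5/288  ⇒  CG² = 20736/35·(-5/288)² = 5/28
CG = −√(5/28) = -0.422577

-0.422577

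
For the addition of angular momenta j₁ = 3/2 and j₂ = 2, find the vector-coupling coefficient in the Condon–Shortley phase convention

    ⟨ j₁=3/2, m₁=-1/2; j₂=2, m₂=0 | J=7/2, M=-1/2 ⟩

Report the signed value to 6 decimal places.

√[8·0!3!4!/8! · 1!2!2!2!3!4!] = √(1152/35)
  +(−1)^0/∏(0,0,2,2,1,2)! = 1/8  (running 1/8)
⟨..|..⟩ = √(1152/35)·(1/8) = +0.717137

+√(18/35) = +0.717137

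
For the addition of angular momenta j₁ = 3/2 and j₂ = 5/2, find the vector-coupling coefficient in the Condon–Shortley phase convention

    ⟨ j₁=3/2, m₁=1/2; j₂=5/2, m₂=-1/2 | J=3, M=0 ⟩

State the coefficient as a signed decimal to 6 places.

√[7·1!2!4!/8! · 2!1!2!3!3!3!] = √(36/5)
  +(−1)^0/∏(0,1,1,2,1,2)! = 1/4  (running 1/4)
  +(−1)^1/∏(1,0,0,1,2,3)! = -1/12  (running 1/6)
⟨..|..⟩ = √(36/5)·(1/6) = +0.447214

+0.447214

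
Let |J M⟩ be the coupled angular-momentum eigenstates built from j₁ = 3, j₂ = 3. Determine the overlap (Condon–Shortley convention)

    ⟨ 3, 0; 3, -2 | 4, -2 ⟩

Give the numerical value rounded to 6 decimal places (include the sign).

√[9·2!4!4!/11! · 3!3!1!5!2!6!] = √(124416/77)
  +(−1)^0/∏(0,2,3,1,1,3)! = 1/72  (running 1/72)
  +(−1)^1/∏(1,1,2,0,2,4)! = -1/96  (running 1/288)
⟨..|..⟩ = √(124416/77)·(1/288) = +0.139573

+0.139573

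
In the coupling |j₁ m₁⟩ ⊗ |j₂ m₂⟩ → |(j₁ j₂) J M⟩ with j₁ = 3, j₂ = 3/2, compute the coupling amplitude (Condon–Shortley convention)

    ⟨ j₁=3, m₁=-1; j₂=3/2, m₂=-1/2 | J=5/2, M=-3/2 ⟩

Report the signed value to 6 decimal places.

triangle: 2!·4!·1!/8! = 48/40320
(j±m)!: 2!·4!·1!·2!·1!·4! = 2304
prefactor² = (2J+1)·Δ·N² = 576/35
  k=0: +1/(0!·2!·4!·1!·0!·0!) = 1/48
  k=1: −1/(1!·1!·3!·0!·1!·1!) = -1/6
Σ = -7/48  ⇒  CG² = 576/35·(-7/48)² = 7/20
CG = −√(7/20) = -0.591608

-0.591608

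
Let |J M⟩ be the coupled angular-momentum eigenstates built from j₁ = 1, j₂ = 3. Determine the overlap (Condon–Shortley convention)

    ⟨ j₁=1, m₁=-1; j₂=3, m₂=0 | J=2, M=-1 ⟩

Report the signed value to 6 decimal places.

triangle: 2!*0!*4!/7! = 48/5040
(j±m)!: 0!*2!*3!*3!*1!*3! = 432
prefactor² = (2J+1)*Δ*N² = 144/7
  k=2: +1/(2!*0!*0!*1!*0!*3!) = 1/12
Σ = 1/12  ⇒  CG² = 144/7*1/12² = 1/7
CG = +√(1/7) = +0.377964

+0.377964  (= +√(1/7))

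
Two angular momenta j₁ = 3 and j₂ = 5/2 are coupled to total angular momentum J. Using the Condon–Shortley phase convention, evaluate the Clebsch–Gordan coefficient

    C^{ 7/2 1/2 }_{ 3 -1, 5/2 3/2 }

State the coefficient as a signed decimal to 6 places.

+0.356348  (= +√(8/63))

√[8·2!4!3!/10! · 2!4!4!1!4!3!] = √(18432/175)
  +(−1)^1/∏(1,1,3,3,1,0)! = -1/36  (running -1/36)
  +(−1)^2/∏(2,0,2,2,2,1)! = 1/16  (running 5/144)
⟨..|..⟩ = √(18432/175)·(5/144) = +0.356348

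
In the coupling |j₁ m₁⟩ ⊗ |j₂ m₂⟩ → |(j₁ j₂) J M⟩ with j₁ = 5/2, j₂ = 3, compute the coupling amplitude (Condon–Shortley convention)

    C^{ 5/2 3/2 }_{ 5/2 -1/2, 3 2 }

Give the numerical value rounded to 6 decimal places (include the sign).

+0.267261

√[6·3!2!3!/9! · 2!3!5!1!4!1!] = √(288/7)
  +(−1)^2/∏(2,1,1,3,1,0)! = 1/12  (running 1/12)
  +(−1)^3/∏(3,0,0,2,2,1)! = -1/24  (running 1/24)
⟨..|..⟩ = √(288/7)·(1/24) = +0.267261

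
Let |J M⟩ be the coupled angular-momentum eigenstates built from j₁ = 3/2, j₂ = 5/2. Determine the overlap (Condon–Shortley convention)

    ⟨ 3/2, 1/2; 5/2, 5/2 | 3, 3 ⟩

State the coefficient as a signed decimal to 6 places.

triangle: 1!×2!×4!/8! = 48/40320
(j±m)!: 2!×1!×5!×0!×6!×0! = 172800
prefactor² = (2J+1)×Δ×N² = 1440
  k=1: −1/(1!×0!×0!×4!×2!×0!) = -1/48
Σ = -1/48  ⇒  CG² = 1440×(-1/48)² = 5/8
CG = −√(5/8) = -0.790569

−√(5/8) ≈ -0.790569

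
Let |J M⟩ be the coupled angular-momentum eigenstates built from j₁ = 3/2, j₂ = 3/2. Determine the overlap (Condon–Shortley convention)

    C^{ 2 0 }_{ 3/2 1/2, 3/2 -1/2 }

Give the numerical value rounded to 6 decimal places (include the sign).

j₁+j₂−J=1  J+j₁−j₂=2  J−j₁+j₂=2  j₁+j₂+J+1=6
(j₁±m₁, j₂±m₂, J±M) = (2,1,1,2,2,2)
P² = 4/9
sum k=0..1:
  [0] +1/1 = 1
  [1] −1/4 = -1/4
S = 3/4
C² = P²·S² = 1/4 ; C = +0.500000

+0.500000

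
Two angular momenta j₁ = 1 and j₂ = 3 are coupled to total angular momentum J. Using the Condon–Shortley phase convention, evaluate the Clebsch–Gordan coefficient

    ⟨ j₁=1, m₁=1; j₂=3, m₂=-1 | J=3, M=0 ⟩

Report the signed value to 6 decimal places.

+√(1/2) = +0.707107

j₁+j₂−J=1  J+j₁−j₂=1  J−j₁+j₂=5  j₁+j₂+J+1=8
(j₁±m₁, j₂±m₂, J±M) = (2,0,2,4,3,3)
P² = 72
sum k=0..0:
  [0] +1/12 = 1/12
S = 1/12
C² = P²·S² = 1/2 ; C = +0.707107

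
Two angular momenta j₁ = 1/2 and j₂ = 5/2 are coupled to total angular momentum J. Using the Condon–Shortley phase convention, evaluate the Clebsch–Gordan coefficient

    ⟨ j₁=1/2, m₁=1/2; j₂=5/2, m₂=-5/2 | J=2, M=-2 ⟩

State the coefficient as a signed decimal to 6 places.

+0.912871

j₁+j₂−J=1  J+j₁−j₂=0  J−j₁+j₂=4  j₁+j₂+J+1=6
(j₁±m₁, j₂±m₂, J±M) = (1,0,0,5,0,4)
P² = 480
sum k=0..0:
  [0] +1/24 = 1/24
S = 1/24
C² = P²·S² = 5/6 ; C = +0.912871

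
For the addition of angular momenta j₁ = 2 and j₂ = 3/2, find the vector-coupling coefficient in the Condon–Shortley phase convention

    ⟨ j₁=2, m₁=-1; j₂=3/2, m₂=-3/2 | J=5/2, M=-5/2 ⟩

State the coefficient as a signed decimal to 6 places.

j₁+j₂−J=1  J+j₁−j₂=3  J−j₁+j₂=2  j₁+j₂+J+1=7
(j₁±m₁, j₂±m₂, J±M) = (1,3,0,3,0,5)
P² = 432/7
sum k=0..0:
  [0] +1/12 = 1/12
S = 1/12
C² = P²·S² = 3/7 ; C = +0.654654

+√(3/7) ≈ +0.654654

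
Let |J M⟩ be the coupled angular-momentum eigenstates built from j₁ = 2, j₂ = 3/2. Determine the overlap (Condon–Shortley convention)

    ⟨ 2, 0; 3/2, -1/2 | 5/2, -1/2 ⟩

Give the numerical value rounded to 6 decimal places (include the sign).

+0.292770  (= +√(3/35))

√[6·1!3!2!/7! · 2!2!1!2!2!3!] = √(48/35)
  +(−1)^0/∏(0,1,2,1,1,1)! = 1/2  (running 1/2)
  +(−1)^1/∏(1,0,1,0,2,2)! = -1/4  (running 1/4)
⟨..|..⟩ = √(48/35)·(1/4) = +0.292770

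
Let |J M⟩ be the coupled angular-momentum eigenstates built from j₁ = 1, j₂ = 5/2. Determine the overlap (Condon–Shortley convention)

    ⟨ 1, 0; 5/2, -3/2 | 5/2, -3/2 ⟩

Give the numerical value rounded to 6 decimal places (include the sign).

+√(9/35) ≈ +0.507093

√[6·1!1!4!/7! · 1!1!1!4!1!4!] = √(576/35)
  +(−1)^0/∏(0,1,1,1,0,3)! = 1/6  (running 1/6)
  +(−1)^1/∏(1,0,0,0,1,4)! = -1/24  (running 1/8)
⟨..|..⟩ = √(576/35)·(1/8) = +0.507093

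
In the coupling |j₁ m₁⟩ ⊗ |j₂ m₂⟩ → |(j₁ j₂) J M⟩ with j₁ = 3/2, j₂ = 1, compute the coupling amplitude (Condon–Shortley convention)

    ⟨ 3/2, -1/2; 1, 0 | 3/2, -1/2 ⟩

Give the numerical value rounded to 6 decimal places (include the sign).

j₁+j₂−J=1  J+j₁−j₂=2  J−j₁+j₂=1  j₁+j₂+J+1=5
(j₁±m₁, j₂±m₂, J±M) = (1,2,1,1,1,2)
P² = 4/15
sum k=0..1:
  [0] +1/2 = 1/2
  [1] −1/1 = -1
S = -1/2
C² = P²·S² = 1/15 ; C = -0.258199

-0.258199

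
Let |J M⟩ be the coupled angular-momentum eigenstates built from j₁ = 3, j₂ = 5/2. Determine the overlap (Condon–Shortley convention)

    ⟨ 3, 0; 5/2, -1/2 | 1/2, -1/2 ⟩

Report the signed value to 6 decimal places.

+√(1/7) = +0.377964

j₁+j₂−J=5  J+j₁−j₂=1  J−j₁+j₂=0  j₁+j₂+J+1=7
(j₁±m₁, j₂±m₂, J±M) = (3,3,2,3,0,1)
P² = 144/7
sum k=2..2:
  [2] +1/12 = 1/12
S = 1/12
C² = P²·S² = 1/7 ; C = +0.377964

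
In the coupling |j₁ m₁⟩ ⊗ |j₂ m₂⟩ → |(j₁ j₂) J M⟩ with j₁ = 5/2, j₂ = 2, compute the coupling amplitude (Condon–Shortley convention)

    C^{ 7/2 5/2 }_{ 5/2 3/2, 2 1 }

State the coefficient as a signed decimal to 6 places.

+√(1/63) ≈ +0.125988

√[8·1!4!3!/9! · 4!1!3!1!6!1!] = √(2304/7)
  +(−1)^0/∏(0,1,1,3,3,0)! = 1/36  (running 1/36)
  +(−1)^1/∏(1,0,0,2,4,1)! = -1/48  (running 1/144)
⟨..|..⟩ = √(2304/7)·(1/144) = +0.125988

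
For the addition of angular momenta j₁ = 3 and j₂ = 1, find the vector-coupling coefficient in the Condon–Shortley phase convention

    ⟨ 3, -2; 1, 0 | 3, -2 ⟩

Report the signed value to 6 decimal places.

-0.577350

triangle: 1!*5!*1!/8! = 120/40320
(j±m)!: 1!*5!*1!*1!*1!*5! = 14400
prefactor² = (2J+1)*Δ*N² = 300
  k=0: +1/(0!*1!*5!*1!*0!*0!) = 1/120
  k=1: −1/(1!*0!*4!*0!*1!*1!) = -1/24
Σ = -1/30  ⇒  CG² = 300*(-1/30)² = 1/3
CG = −√(1/3) = -0.577350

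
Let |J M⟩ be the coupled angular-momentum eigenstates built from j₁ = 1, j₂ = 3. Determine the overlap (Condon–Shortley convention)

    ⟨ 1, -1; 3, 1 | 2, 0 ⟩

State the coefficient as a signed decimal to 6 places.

√[5·2!0!4!/7! · 0!2!4!2!2!2!] = √(128/7)
  +(−1)^2/∏(2,0,0,2,0,2)! = 1/8  (running 1/8)
⟨..|..⟩ = √(128/7)·(1/8) = +0.534522

+√(2/7) = +0.534522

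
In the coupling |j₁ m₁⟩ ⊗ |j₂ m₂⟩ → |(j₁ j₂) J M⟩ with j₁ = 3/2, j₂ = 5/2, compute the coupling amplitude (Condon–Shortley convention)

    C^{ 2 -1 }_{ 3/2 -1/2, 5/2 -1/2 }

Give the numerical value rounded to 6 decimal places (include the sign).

-0.545545  (= −√(25/84))

√[5·2!1!3!/7! · 1!2!2!3!1!3!] = √(12/7)
  +(−1)^1/∏(1,1,1,1,0,2)! = -1/2  (running -1/2)
  +(−1)^2/∏(2,0,0,0,1,3)! = 1/12  (running -5/12)
⟨..|..⟩ = √(12/7)·(-5/12) = -0.545545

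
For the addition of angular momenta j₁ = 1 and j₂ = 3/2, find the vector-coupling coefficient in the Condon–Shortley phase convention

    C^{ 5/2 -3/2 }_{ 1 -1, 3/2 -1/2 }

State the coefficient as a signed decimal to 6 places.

triangle: 0!·2!·3!/6! = 12/720
(j±m)!: 0!·2!·1!·2!·1!·4! = 96
prefactor² = (2J+1)·Δ·N² = 48/5
  k=0: +1/(0!·0!·2!·1!·0!·2!) = 1/4
Σ = 1/4  ⇒  CG² = 48/5·1/4² = 3/5
CG = +√(3/5) = +0.774597

+0.774597  (= +√(3/5))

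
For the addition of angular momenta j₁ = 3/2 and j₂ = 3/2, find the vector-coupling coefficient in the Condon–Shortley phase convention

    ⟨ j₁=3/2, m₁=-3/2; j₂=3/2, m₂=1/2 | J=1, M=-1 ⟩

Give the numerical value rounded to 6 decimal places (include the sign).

triangle: 2!*1!*1!/5! = 2/120
(j±m)!: 0!*3!*2!*1!*0!*2! = 24
prefactor² = (2J+1)*Δ*N² = 6/5
  k=2: +1/(2!*0!*1!*0!*0!*1!) = 1/2
Σ = 1/2  ⇒  CG² = 6/5*1/2² = 3/10
CG = +√(3/10) = +0.547723

+0.547723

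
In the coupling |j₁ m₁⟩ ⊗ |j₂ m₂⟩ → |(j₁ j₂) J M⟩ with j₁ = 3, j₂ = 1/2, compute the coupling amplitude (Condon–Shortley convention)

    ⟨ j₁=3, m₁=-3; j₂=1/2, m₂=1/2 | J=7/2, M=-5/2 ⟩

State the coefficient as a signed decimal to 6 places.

j₁+j₂−J=0  J+j₁−j₂=6  J−j₁+j₂=1  j₁+j₂+J+1=8
(j₁±m₁, j₂±m₂, J±M) = (0,6,1,0,1,6)
P² = 518400/7
sum k=0..0:
  [0] +1/720 = 1/720
S = 1/720
C² = P²·S² = 1/7 ; C = +0.377964

+√(1/7) ≈ +0.377964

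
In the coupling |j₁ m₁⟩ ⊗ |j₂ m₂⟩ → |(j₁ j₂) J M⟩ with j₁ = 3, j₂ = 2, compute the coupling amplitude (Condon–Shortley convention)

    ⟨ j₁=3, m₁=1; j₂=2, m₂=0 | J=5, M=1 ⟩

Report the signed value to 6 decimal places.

+0.654654

√[11·0!6!4!/11! · 4!2!2!2!6!4!] = √(110592/7)
  +(−1)^0/∏(0,0,2,2,4,2)! = 1/192  (running 1/192)
⟨..|..⟩ = √(110592/7)·(1/192) = +0.654654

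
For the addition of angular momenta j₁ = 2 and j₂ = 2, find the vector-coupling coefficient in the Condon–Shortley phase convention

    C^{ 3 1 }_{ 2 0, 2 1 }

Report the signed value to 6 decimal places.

√[7·1!3!3!/8! · 2!2!3!1!4!2!] = √(36/5)
  +(−1)^0/∏(0,1,2,3,1,0)! = 1/12  (running 1/12)
  +(−1)^1/∏(1,0,1,2,2,1)! = -1/4  (running -1/6)
⟨..|..⟩ = √(36/5)·(-1/6) = -0.447214

-0.447214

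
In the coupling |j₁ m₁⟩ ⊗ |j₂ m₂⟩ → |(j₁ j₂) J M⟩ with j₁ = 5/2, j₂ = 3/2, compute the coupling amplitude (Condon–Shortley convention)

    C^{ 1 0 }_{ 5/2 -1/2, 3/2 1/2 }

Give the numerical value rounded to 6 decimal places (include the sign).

triangle: 3!*2!*0!/6! = 12/720
(j±m)!: 2!*3!*2!*1!*1!*1! = 24
prefactor² = (2J+1)*Δ*N² = 6/5
  k=2: +1/(2!*1!*1!*0!*1!*0!) = 1/2
Σ = 1/2  ⇒  CG² = 6/5*1/2² = 3/10
CG = +√(3/10) = +0.547723

+√(3/10) ≈ +0.547723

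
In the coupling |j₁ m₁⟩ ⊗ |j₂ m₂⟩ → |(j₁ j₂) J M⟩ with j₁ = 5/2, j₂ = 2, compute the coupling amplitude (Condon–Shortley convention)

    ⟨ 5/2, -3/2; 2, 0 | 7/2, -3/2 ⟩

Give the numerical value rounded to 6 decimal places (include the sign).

−√(2/7) ≈ -0.534522

√[8·1!4!3!/9! · 1!4!2!2!2!5!] = √(512/7)
  +(−1)^0/∏(0,1,4,2,0,1)! = 1/48  (running 1/48)
  +(−1)^1/∏(1,0,3,1,1,2)! = -1/12  (running -1/16)
⟨..|..⟩ = √(512/7)·(-1/16) = -0.534522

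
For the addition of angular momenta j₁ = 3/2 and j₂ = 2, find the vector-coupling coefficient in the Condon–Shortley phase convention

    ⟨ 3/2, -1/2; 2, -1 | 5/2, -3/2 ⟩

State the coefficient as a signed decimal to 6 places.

triangle: 1!×2!×3!/7! = 12/5040
(j±m)!: 1!×2!×1!×3!×1!×4! = 288
prefactor² = (2J+1)×Δ×N² = 144/35
  k=0: +1/(0!×1!×2!×1!×0!×2!) = 1/4
  k=1: −1/(1!×0!×1!×0!×1!×3!) = -1/6
Σ = 1/12  ⇒  CG² = 144/35×1/12² = 1/35
CG = +√(1/35) = +0.169031

+√(1/35) = +0.169031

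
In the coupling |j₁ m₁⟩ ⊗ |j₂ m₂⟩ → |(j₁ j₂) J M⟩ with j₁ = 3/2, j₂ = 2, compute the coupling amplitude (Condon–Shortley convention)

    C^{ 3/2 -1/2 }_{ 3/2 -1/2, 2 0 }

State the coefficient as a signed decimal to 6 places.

−√(1/5) = -0.447214

triangle: 2!×1!×2!/6! = 4/720
(j±m)!: 1!×2!×2!×2!×1!×2! = 16
prefactor² = (2J+1)×Δ×N² = 16/45
  k=1: −1/(1!×1!×1!×1!×0!×1!) = -1
  k=2: +1/(2!×0!×0!×0!×1!×2!) = 1/4
Σ = -3/4  ⇒  CG² = 16/45×(-3/4)² = 1/5
CG = −√(1/5) = -0.447214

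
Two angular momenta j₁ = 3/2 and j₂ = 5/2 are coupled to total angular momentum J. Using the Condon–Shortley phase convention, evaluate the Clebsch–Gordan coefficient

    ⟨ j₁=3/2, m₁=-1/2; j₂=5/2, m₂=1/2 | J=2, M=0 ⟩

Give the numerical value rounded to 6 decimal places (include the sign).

√[5·2!1!3!/7! · 1!2!3!2!2!2!] = √(8/7)
  +(−1)^1/∏(1,1,1,2,0,1)! = -1/2  (running -1/2)
  +(−1)^2/∏(2,0,0,1,1,2)! = 1/4  (running -1/4)
⟨..|..⟩ = √(8/7)·(-1/4) = -0.267261

-0.267261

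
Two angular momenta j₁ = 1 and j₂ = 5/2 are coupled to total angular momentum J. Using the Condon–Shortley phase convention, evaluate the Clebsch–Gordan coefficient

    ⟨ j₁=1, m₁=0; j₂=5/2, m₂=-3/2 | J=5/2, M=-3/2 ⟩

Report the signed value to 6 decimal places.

j₁+j₂−J=1  J+j₁−j₂=1  J−j₁+j₂=4  j₁+j₂+J+1=7
(j₁±m₁, j₂±m₂, J±M) = (1,1,1,4,1,4)
P² = 576/35
sum k=0..1:
  [0] +1/6 = 1/6
  [1] −1/24 = -1/24
S = 1/8
C² = P²·S² = 9/35 ; C = +0.507093

+√(9/35) ≈ +0.507093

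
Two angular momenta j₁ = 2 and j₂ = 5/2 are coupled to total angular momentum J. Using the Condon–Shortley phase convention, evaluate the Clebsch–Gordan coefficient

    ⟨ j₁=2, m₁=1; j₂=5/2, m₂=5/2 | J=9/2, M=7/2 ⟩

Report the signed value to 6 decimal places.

+0.666667  (= +√(4/9))

j₁+j₂−J=0  J+j₁−j₂=4  J−j₁+j₂=5  j₁+j₂+J+1=10
(j₁±m₁, j₂±m₂, J±M) = (3,1,5,0,8,1)
P² = 230400
sum k=0..0:
  [0] +1/720 = 1/720
S = 1/720
C² = P²·S² = 4/9 ; C = +0.666667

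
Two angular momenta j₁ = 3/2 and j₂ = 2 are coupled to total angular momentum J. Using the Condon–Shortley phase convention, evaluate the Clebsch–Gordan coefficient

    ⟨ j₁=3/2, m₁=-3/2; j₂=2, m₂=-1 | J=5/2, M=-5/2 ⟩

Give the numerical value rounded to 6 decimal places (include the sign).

√[6·1!2!3!/7! · 0!3!1!3!0!5!] = √(432/7)
  +(−1)^1/∏(1,0,2,0,0,3)! = -1/12  (running -1/12)
⟨..|..⟩ = √(432/7)·(-1/12) = -0.654654

-0.654654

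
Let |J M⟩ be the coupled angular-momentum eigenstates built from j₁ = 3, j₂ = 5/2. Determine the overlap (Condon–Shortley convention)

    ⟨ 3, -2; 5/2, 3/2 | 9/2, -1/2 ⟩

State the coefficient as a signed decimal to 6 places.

√[10·1!5!4!/11! · 1!5!4!1!4!5!] = √(460800/77)
  +(−1)^0/∏(0,1,5,4,0,0)! = 1/2880  (running 1/2880)
  +(−1)^1/∏(1,0,4,3,1,1)! = -1/144  (running -19/2880)
⟨..|..⟩ = √(460800/77)·(-19/2880) = -0.510355

−√(361/1386) ≈ -0.510355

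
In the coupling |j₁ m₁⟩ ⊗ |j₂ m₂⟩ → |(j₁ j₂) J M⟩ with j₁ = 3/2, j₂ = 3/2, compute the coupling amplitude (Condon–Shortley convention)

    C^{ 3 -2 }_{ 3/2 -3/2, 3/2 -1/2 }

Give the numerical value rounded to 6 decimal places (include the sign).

+√(1/2) ≈ +0.707107

triangle: 0!×3!×3!/7! = 36/5040
(j±m)!: 0!×3!×1!×2!×1!×5! = 1440
prefactor² = (2J+1)×Δ×N² = 72
  k=0: +1/(0!×0!×3!×1!×0!×2!) = 1/12
Σ = 1/12  ⇒  CG² = 72×1/12² = 1/2
CG = +√(1/2) = +0.707107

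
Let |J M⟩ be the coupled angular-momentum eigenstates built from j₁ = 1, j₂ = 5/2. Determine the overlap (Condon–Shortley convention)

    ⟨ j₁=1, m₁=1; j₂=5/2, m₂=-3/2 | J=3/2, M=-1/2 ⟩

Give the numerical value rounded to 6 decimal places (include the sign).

triangle: 2!·0!·3!/6! = 12/720
(j±m)!: 2!·0!·1!·4!·1!·2! = 96
prefactor² = (2J+1)·Δ·N² = 32/5
  k=0: +1/(0!·2!·0!·1!·0!·2!) = 1/4
Σ = 1/4  ⇒  CG² = 32/5·1/4² = 2/5
CG = +√(2/5) = +0.632456

+√(2/5) = +0.632456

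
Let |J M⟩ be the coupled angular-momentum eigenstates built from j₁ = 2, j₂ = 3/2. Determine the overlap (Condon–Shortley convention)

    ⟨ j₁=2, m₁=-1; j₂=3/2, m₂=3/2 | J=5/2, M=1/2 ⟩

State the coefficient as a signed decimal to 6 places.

−√(27/70) ≈ -0.621059

√[6·1!3!2!/7! · 1!3!3!0!3!2!] = √(216/35)
  +(−1)^1/∏(1,0,2,2,1,0)! = -1/4  (running -1/4)
⟨..|..⟩ = √(216/35)·(-1/4) = -0.621059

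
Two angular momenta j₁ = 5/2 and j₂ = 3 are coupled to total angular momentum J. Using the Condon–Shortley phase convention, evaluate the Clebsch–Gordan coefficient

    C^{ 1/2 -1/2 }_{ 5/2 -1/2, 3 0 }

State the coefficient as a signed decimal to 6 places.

−√(1/7) ≈ -0.377964

√[2·5!0!1!/7! · 2!3!3!3!0!1!] = √(144/7)
  +(−1)^3/∏(3,2,0,0,0,1)! = -1/12  (running -1/12)
⟨..|..⟩ = √(144/7)·(-1/12) = -0.377964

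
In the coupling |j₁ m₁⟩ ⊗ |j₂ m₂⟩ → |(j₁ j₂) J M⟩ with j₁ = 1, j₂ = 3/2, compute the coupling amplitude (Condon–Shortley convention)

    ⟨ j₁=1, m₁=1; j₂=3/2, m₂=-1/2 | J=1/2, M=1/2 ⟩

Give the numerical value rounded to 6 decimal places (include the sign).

√[2·2!0!1!/4! · 2!0!1!2!1!0!] = √(2/3)
  +(−1)^0/∏(0,2,0,1,0,0)! = 1/2  (running 1/2)
⟨..|..⟩ = √(2/3)·(1/2) = +0.408248

+√(1/6) ≈ +0.408248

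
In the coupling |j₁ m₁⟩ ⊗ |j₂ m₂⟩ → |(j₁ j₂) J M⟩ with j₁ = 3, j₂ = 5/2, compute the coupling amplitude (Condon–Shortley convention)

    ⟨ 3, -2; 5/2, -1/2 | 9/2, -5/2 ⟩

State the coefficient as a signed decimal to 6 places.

−√(49/198) ≈ -0.497468

√[10·1!5!4!/11! · 1!5!2!3!2!7!] = √(115200/11)
  +(−1)^0/∏(0,1,5,2,0,2)! = 1/480  (running 1/480)
  +(−1)^1/∏(1,0,4,1,1,3)! = -1/144  (running -7/1440)
⟨..|..⟩ = √(115200/11)·(-7/1440) = -0.497468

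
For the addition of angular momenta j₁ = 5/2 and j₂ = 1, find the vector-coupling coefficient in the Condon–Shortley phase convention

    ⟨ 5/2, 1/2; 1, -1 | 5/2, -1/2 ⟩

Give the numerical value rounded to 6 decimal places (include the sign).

+√(18/35) ≈ +0.717137

triangle: 1!×4!×1!/7! = 24/5040
(j±m)!: 3!×2!×0!×2!×2!×3! = 288
prefactor² = (2J+1)×Δ×N² = 288/35
  k=0: +1/(0!×1!×2!×0!×2!×1!) = 1/4
Σ = 1/4  ⇒  CG² = 288/35×1/4² = 18/35
CG = +√(18/35) = +0.717137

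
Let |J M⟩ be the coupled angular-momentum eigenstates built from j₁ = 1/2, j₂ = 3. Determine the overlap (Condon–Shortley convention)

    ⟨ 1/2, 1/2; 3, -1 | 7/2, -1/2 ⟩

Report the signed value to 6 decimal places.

j₁+j₂−J=0  J+j₁−j₂=1  J−j₁+j₂=6  j₁+j₂+J+1=8
(j₁±m₁, j₂±m₂, J±M) = (1,0,2,4,3,4)
P² = 6912/7
sum k=0..0:
  [0] +1/48 = 1/48
S = 1/48
C² = P²·S² = 3/7 ; C = +0.654654

+√(3/7) = +0.654654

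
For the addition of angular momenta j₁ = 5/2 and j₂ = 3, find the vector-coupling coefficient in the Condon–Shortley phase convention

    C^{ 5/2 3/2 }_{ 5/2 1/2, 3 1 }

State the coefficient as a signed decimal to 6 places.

√[6·3!2!3!/9! · 3!2!4!2!4!1!] = √(576/35)
  +(−1)^1/∏(1,2,1,3,1,0)! = -1/12  (running -1/12)
  +(−1)^2/∏(2,1,0,2,2,1)! = 1/8  (running 1/24)
⟨..|..⟩ = √(576/35)·(1/24) = +0.169031

+0.169031  (= +√(1/35))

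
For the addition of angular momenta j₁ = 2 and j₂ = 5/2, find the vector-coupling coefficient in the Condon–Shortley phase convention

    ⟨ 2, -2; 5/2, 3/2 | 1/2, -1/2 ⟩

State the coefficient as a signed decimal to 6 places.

√[2·4!0!1!/6! · 0!4!4!1!0!1!] = √(192/5)
  +(−1)^4/∏(4,0,0,0,0,1)! = 1/24  (running 1/24)
⟨..|..⟩ = √(192/5)·(1/24) = +0.258199

+√(1/15) = +0.258199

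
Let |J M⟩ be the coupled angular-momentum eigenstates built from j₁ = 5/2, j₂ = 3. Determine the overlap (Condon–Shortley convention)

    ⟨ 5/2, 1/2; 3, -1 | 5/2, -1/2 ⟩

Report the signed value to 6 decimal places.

√[6·3!2!3!/9! · 3!2!2!4!2!3!] = √(288/35)
  +(−1)^0/∏(0,3,2,2,0,1)! = 1/24  (running 1/24)
  +(−1)^1/∏(1,2,1,1,1,2)! = -1/4  (running -5/24)
  +(−1)^2/∏(2,1,0,0,2,3)! = 1/24  (running -1/6)
⟨..|..⟩ = √(288/35)·(-1/6) = -0.478091

-0.478091  (= −√(8/35))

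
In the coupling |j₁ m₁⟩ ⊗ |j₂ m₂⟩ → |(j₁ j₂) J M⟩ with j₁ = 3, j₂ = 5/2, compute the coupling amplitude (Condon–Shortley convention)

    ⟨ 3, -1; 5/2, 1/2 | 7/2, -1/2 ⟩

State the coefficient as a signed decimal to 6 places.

√[8·2!4!3!/10! · 2!4!3!2!3!4!] = √(9216/175)
  +(−1)^0/∏(0,2,4,3,0,0)! = 1/288  (running 1/288)
  +(−1)^1/∏(1,1,3,2,1,1)! = -1/12  (running -23/288)
  +(−1)^2/∏(2,0,2,1,2,2)! = 1/16  (running -5/288)
⟨..|..⟩ = √(9216/175)·(-5/288) = -0.125988

-0.125988  (= −√(1/63))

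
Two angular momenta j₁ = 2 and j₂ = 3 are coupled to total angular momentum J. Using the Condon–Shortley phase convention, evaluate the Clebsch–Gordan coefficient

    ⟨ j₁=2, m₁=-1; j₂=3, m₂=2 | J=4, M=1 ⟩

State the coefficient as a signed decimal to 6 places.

√[9·1!3!5!/10! · 1!3!5!1!5!3!] = √(6480/7)
  +(−1)^0/∏(0,1,3,5,0,0)! = 1/720  (running 1/720)
  +(−1)^1/∏(1,0,2,4,1,1)! = -1/48  (running -7/360)
⟨..|..⟩ = √(6480/7)·(-7/360) = -0.591608

−√(7/20) = -0.591608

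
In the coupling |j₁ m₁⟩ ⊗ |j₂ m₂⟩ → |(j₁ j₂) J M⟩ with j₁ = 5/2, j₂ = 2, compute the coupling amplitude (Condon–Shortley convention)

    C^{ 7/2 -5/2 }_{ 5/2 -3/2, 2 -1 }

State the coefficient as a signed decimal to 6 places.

triangle: 1!·4!·3!/9! = 144/362880
(j±m)!: 1!·4!·1!·3!·1!·6! = 103680
prefactor² = (2J+1)·Δ·N² = 2304/7
  k=0: +1/(0!·1!·4!·1!·0!·2!) = 1/48
  k=1: −1/(1!·0!·3!·0!·1!·3!) = -1/36
Σ = -1/144  ⇒  CG² = 2304/7·(-1/144)² = 1/63
CG = −√(1/63) = -0.125988

−√(1/63) ≈ -0.125988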